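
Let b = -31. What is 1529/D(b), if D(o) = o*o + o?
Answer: 1529/930 ≈ 1.6441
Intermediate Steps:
D(o) = o + o**2 (D(o) = o**2 + o = o + o**2)
1529/D(b) = 1529/((-31*(1 - 31))) = 1529/((-31*(-30))) = 1529/930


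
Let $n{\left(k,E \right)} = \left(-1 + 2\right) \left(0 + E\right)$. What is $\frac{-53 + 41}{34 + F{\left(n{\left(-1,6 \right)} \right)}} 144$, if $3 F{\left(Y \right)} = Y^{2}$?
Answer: $- \frac{864}{23} \approx -37.565$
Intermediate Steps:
$n{\left(k,E \right)} = E$ ($n{\left(k,E \right)} = 1 E = E$)
$F{\left(Y \right)} = \frac{Y^{2}}{3}$
$\frac{-53 + 41}{34 + F{\left(n{\left(-1,6 \right)} \right)}} 144 = \frac{-53 + 41}{34 + \frac{6^{2}}{3}} \cdot 144 = - \frac{12}{34 + \frac{1}{3} \cdot 36} \cdot 144 = - \frac{12}{34 + 12} \cdot 144 = - \frac{12}{46} \cdot 144 = \left(-12\right) \frac{1}{46} \cdot 144 = \left(- \frac{6}{23}\right) 144 = - \frac{864}{23}$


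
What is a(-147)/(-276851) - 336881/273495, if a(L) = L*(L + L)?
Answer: -105085748641/75717364245 ≈ -1.3879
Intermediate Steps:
a(L) = 2*L² (a(L) = L*(2*L) = 2*L²)
a(-147)/(-276851) - 336881/273495 = (2*(-147)²)/(-276851) - 336881/273495 = (2*21609)*(-1/276851) - 336881*1/273495 = 43218*(-1/276851) - 336881/273495 = -43218/276851 - 336881/273495 = -105085748641/75717364245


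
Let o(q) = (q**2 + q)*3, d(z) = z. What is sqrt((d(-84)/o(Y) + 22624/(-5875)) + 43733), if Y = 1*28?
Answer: 8*sqrt(793345640090)/34075 ≈ 209.11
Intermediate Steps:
Y = 28
o(q) = 3*q + 3*q**2 (o(q) = (q + q**2)*3 = 3*q + 3*q**2)
sqrt((d(-84)/o(Y) + 22624/(-5875)) + 43733) = sqrt((-84*1/(84*(1 + 28)) + 22624/(-5875)) + 43733) = sqrt((-84/(3*28*29) + 22624*(-1/5875)) + 43733) = sqrt((-84/2436 - 22624/5875) + 43733) = sqrt((-84*1/2436 - 22624/5875) + 43733) = sqrt((-1/29 - 22624/5875) + 43733) = sqrt(-661971/170375 + 43733) = sqrt(7450347904/170375) = 8*sqrt(793345640090)/34075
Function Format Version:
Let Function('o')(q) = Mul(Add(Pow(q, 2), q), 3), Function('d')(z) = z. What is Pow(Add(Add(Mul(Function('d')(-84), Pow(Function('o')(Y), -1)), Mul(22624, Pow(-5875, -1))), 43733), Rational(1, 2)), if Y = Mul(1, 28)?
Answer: Mul(Rational(8, 34075), Pow(793345640090, Rational(1, 2))) ≈ 209.11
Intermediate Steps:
Y = 28
Function('o')(q) = Add(Mul(3, q), Mul(3, Pow(q, 2))) (Function('o')(q) = Mul(Add(q, Pow(q, 2)), 3) = Add(Mul(3, q), Mul(3, Pow(q, 2))))
Pow(Add(Add(Mul(Function('d')(-84), Pow(Function('o')(Y), -1)), Mul(22624, Pow(-5875, -1))), 43733), Rational(1, 2)) = Pow(Add(Add(Mul(-84, Pow(Mul(3, 28, Add(1, 28)), -1)), Mul(22624, Pow(-5875, -1))), 43733), Rational(1, 2)) = Pow(Add(Add(Mul(-84, Pow(Mul(3, 28, 29), -1)), Mul(22624, Rational(-1, 5875))), 43733), Rational(1, 2)) = Pow(Add(Add(Mul(-84, Pow(2436, -1)), Rational(-22624, 5875)), 43733), Rational(1, 2)) = Pow(Add(Add(Mul(-84, Rational(1, 2436)), Rational(-22624, 5875)), 43733), Rational(1, 2)) = Pow(Add(Add(Rational(-1, 29), Rational(-22624, 5875)), 43733), Rational(1, 2)) = Pow(Add(Rational(-661971, 170375), 43733), Rational(1, 2)) = Pow(Rational(7450347904, 170375), Rational(1, 2)) = Mul(Rational(8, 34075), Pow(793345640090, Rational(1, 2)))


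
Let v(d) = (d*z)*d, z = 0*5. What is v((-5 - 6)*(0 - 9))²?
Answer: 0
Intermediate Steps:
z = 0
v(d) = 0 (v(d) = (d*0)*d = 0*d = 0)
v((-5 - 6)*(0 - 9))² = 0² = 0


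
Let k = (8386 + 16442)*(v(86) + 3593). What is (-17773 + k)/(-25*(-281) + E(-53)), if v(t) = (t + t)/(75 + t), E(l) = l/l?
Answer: 14363736607/1131186 ≈ 12698.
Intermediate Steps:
E(l) = 1
v(t) = 2*t/(75 + t) (v(t) = (2*t)/(75 + t) = 2*t/(75 + t))
k = 14366598060/161 (k = (8386 + 16442)*(2*86/(75 + 86) + 3593) = 24828*(2*86/161 + 3593) = 24828*(2*86*(1/161) + 3593) = 24828*(172/161 + 3593) = 24828*(578645/161) = 14366598060/161 ≈ 8.9234e+7)
(-17773 + k)/(-25*(-281) + E(-53)) = (-17773 + 14366598060/161)/(-25*(-281) + 1) = 14363736607/(161*(7025 + 1)) = (14363736607/161)/7026 = (14363736607/161)*(1/7026) = 14363736607/1131186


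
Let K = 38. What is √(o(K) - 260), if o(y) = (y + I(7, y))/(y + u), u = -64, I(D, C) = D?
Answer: I*√176930/26 ≈ 16.178*I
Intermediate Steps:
o(y) = (7 + y)/(-64 + y) (o(y) = (y + 7)/(y - 64) = (7 + y)/(-64 + y))
√(o(K) - 260) = √((7 + 38)/(-64 + 38) - 260) = √(45/(-26) - 260) = √(-1/26*45 - 260) = √(-45/26 - 260) = √(-6805/26) = I*√176930/26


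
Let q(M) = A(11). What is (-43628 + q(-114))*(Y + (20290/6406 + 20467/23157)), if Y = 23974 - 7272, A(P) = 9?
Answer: -54049134845535952/74171871 ≈ -7.2870e+8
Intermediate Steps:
Y = 16702
q(M) = 9
(-43628 + q(-114))*(Y + (20290/6406 + 20467/23157)) = (-43628 + 9)*(16702 + (20290/6406 + 20467/23157)) = -43619*(16702 + (20290*(1/6406) + 20467*(1/23157))) = -43619*(16702 + (10145/3203 + 20467/23157)) = -43619*(16702 + 300483566/74171871) = -43619*1239119073008/74171871 = -54049134845535952/74171871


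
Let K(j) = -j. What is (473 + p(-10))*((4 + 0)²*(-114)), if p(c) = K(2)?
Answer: -859104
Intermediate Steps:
p(c) = -2 (p(c) = -1*2 = -2)
(473 + p(-10))*((4 + 0)²*(-114)) = (473 - 2)*((4 + 0)²*(-114)) = 471*(4²*(-114)) = 471*(16*(-114)) = 471*(-1824) = -859104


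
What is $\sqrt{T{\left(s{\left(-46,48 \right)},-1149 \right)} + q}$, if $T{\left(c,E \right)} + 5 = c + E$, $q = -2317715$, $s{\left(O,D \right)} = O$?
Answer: $i \sqrt{2318915} \approx 1522.8 i$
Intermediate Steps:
$T{\left(c,E \right)} = -5 + E + c$ ($T{\left(c,E \right)} = -5 + \left(c + E\right) = -5 + \left(E + c\right) = -5 + E + c$)
$\sqrt{T{\left(s{\left(-46,48 \right)},-1149 \right)} + q} = \sqrt{\left(-5 - 1149 - 46\right) - 2317715} = \sqrt{-1200 - 2317715} = \sqrt{-2318915} = i \sqrt{2318915}$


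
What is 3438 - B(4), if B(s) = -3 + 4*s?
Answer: 3425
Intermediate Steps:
3438 - B(4) = 3438 - (-3 + 4*4) = 3438 - (-3 + 16) = 3438 - 1*13 = 3438 - 13 = 3425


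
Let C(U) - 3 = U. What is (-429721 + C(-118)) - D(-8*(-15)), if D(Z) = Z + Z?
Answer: -430076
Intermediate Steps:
D(Z) = 2*Z
C(U) = 3 + U
(-429721 + C(-118)) - D(-8*(-15)) = (-429721 + (3 - 118)) - 2*(-8*(-15)) = (-429721 - 115) - 2*120 = -429836 - 1*240 = -429836 - 240 = -430076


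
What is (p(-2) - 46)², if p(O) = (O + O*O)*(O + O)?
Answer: 2916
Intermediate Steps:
p(O) = 2*O*(O + O²) (p(O) = (O + O²)*(2*O) = 2*O*(O + O²))
(p(-2) - 46)² = (2*(-2)²*(1 - 2) - 46)² = (2*4*(-1) - 46)² = (-8 - 46)² = (-54)² = 2916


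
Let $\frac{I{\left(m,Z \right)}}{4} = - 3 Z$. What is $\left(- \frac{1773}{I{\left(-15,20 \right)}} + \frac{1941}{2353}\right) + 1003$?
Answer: $\frac{190350623}{188240} \approx 1011.2$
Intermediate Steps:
$I{\left(m,Z \right)} = - 12 Z$ ($I{\left(m,Z \right)} = 4 \left(- 3 Z\right) = - 12 Z$)
$\left(- \frac{1773}{I{\left(-15,20 \right)}} + \frac{1941}{2353}\right) + 1003 = \left(- \frac{1773}{\left(-12\right) 20} + \frac{1941}{2353}\right) + 1003 = \left(- \frac{1773}{-240} + 1941 \cdot \frac{1}{2353}\right) + 1003 = \left(\left(-1773\right) \left(- \frac{1}{240}\right) + \frac{1941}{2353}\right) + 1003 = \left(\frac{591}{80} + \frac{1941}{2353}\right) + 1003 = \frac{1545903}{188240} + 1003 = \frac{190350623}{188240}$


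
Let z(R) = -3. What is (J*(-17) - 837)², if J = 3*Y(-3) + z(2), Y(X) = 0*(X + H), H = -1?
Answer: 617796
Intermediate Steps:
Y(X) = 0 (Y(X) = 0*(X - 1) = 0*(-1 + X) = 0)
J = -3 (J = 3*0 - 3 = 0 - 3 = -3)
(J*(-17) - 837)² = (-3*(-17) - 837)² = (51 - 837)² = (-786)² = 617796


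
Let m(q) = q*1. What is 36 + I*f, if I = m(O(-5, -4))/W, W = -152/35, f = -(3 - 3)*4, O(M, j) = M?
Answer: 36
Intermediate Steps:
f = 0 (f = -1*0*4 = 0*4 = 0)
W = -152/35 (W = -152*1/35 = -152/35 ≈ -4.3429)
m(q) = q
I = 175/152 (I = -5/(-152/35) = -5*(-35/152) = 175/152 ≈ 1.1513)
36 + I*f = 36 + (175/152)*0 = 36 + 0 = 36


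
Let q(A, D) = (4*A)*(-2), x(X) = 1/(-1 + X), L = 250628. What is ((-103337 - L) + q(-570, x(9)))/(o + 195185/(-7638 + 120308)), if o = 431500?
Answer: -7873492270/9723460037 ≈ -0.80974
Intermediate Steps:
q(A, D) = -8*A
((-103337 - L) + q(-570, x(9)))/(o + 195185/(-7638 + 120308)) = ((-103337 - 1*250628) - 8*(-570))/(431500 + 195185/(-7638 + 120308)) = ((-103337 - 250628) + 4560)/(431500 + 195185/112670) = (-353965 + 4560)/(431500 + 195185*(1/112670)) = -349405/(431500 + 39037/22534) = -349405/9723460037/22534 = -349405*22534/9723460037 = -7873492270/9723460037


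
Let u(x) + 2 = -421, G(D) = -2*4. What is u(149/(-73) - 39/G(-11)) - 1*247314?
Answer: -247737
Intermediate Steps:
G(D) = -8
u(x) = -423 (u(x) = -2 - 421 = -423)
u(149/(-73) - 39/G(-11)) - 1*247314 = -423 - 1*247314 = -423 - 247314 = -247737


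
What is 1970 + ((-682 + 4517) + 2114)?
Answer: 7919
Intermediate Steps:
1970 + ((-682 + 4517) + 2114) = 1970 + (3835 + 2114) = 1970 + 5949 = 7919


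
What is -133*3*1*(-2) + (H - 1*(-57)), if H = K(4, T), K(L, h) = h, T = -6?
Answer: 849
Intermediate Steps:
H = -6
-133*3*1*(-2) + (H - 1*(-57)) = -133*3*1*(-2) + (-6 - 1*(-57)) = -399*(-2) + (-6 + 57) = -133*(-6) + 51 = 798 + 51 = 849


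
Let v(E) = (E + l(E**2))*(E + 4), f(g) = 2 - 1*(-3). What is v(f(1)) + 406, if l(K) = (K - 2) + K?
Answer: 883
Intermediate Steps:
f(g) = 5 (f(g) = 2 + 3 = 5)
l(K) = -2 + 2*K (l(K) = (-2 + K) + K = -2 + 2*K)
v(E) = (4 + E)*(-2 + E + 2*E**2) (v(E) = (E + (-2 + 2*E**2))*(E + 4) = (-2 + E + 2*E**2)*(4 + E) = (4 + E)*(-2 + E + 2*E**2))
v(f(1)) + 406 = (-8 + 2*5 + 2*5**3 + 9*5**2) + 406 = (-8 + 10 + 2*125 + 9*25) + 406 = (-8 + 10 + 250 + 225) + 406 = 477 + 406 = 883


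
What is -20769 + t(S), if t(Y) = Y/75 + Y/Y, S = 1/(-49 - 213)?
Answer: -408091201/19650 ≈ -20768.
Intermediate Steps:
S = -1/262 (S = 1/(-262) = -1/262 ≈ -0.0038168)
t(Y) = 1 + Y/75 (t(Y) = Y*(1/75) + 1 = Y/75 + 1 = 1 + Y/75)
-20769 + t(S) = -20769 + (1 + (1/75)*(-1/262)) = -20769 + (1 - 1/19650) = -20769 + 19649/19650 = -408091201/19650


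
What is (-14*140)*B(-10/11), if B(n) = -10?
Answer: 19600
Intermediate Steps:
(-14*140)*B(-10/11) = -14*140*(-10) = -1960*(-10) = 19600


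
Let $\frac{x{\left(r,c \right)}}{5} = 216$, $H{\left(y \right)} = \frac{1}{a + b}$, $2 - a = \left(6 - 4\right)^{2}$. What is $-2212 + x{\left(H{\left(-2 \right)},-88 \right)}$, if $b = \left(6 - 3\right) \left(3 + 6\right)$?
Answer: $-1132$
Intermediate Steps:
$a = -2$ ($a = 2 - \left(6 - 4\right)^{2} = 2 - 2^{2} = 2 - 4 = -2$)
$b = 27$ ($b = 3 \cdot 9 = 27$)
$H{\left(y \right)} = \frac{1}{25}$ ($H{\left(y \right)} = \frac{1}{-2 + 27} = \frac{1}{25}$)
$x{\left(r,c \right)} = 1080$ ($x{\left(r,c \right)} = 5 \cdot 216 = 1080$)
$-2212 + x{\left(H{\left(-2 \right)},-88 \right)} = -2212 + 1080 = -1132$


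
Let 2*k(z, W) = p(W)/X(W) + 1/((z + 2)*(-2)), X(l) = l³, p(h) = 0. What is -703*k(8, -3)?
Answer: 703/40 ≈ 17.575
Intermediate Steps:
k(z, W) = -1/(4*(2 + z)) (k(z, W) = (0/(W³) + 1/((z + 2)*(-2)))/2 = (0/W³ - ½/(2 + z))/2 = (0 - 1/(2*(2 + z)))/2 = (-1/(2*(2 + z)))/2 = -1/(4*(2 + z)))
-703*k(8, -3) = -(-703)/(8 + 4*8) = -(-703)/(8 + 32) = -(-703)/40 = -703*(-1/40) = 703/40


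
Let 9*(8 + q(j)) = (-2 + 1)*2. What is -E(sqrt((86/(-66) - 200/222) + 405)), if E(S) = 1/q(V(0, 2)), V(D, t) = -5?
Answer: 9/74 ≈ 0.12162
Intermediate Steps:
q(j) = -74/9 (q(j) = -8 + ((-2 + 1)*2)/9 = -8 + (-1*2)/9 = -8 + (1/9)*(-2) = -8 - 2/9 = -74/9)
E(S) = -9/74 (E(S) = 1/(-74/9) = -9/74)
-E(sqrt((86/(-66) - 200/222) + 405)) = -1*(-9/74) = 9/74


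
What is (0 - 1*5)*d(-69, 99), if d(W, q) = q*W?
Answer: 34155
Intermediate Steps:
d(W, q) = W*q
(0 - 1*5)*d(-69, 99) = (0 - 1*5)*(-69*99) = (0 - 5)*(-6831) = -5*(-6831) = 34155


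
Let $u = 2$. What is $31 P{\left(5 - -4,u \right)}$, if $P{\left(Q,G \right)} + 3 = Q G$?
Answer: $465$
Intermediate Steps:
$P{\left(Q,G \right)} = -3 + G Q$ ($P{\left(Q,G \right)} = -3 + Q G = -3 + G Q$)
$31 P{\left(5 - -4,u \right)} = 31 \left(-3 + 2 \left(5 - -4\right)\right) = 31 \left(-3 + 2 \left(5 + 4\right)\right) = 31 \left(-3 + 2 \cdot 9\right) = 31 \left(-3 + 18\right) = 31 \cdot 15 = 465$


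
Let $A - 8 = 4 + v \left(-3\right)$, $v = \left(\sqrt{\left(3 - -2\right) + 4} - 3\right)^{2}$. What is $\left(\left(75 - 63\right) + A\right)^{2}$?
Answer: $576$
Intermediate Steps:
$v = 0$ ($v = \left(\sqrt{\left(3 + 2\right) + 4} - 3\right)^{2} = \left(\sqrt{5 + 4} - 3\right)^{2} = \left(\sqrt{9} - 3\right)^{2} = \left(3 - 3\right)^{2} = 0^{2} = 0$)
$A = 12$ ($A = 8 + \left(4 + 0 \left(-3\right)\right) = 8 + \left(4 + 0\right) = 8 + 4 = 12$)
$\left(\left(75 - 63\right) + A\right)^{2} = \left(\left(75 - 63\right) + 12\right)^{2} = \left(12 + 12\right)^{2} = 24^{2} = 576$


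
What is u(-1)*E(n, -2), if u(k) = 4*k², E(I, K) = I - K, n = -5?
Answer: -12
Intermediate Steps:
u(-1)*E(n, -2) = (4*(-1)²)*(-5 - 1*(-2)) = (4*1)*(-5 + 2) = 4*(-3) = -12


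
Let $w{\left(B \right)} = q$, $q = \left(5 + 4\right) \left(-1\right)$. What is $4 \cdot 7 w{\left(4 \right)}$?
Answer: $-252$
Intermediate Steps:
$q = -9$ ($q = 9 \left(-1\right) = -9$)
$w{\left(B \right)} = -9$
$4 \cdot 7 w{\left(4 \right)} = 4 \cdot 7 \left(-9\right) = 28 \left(-9\right) = -252$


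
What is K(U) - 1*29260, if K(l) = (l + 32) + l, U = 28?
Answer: -29172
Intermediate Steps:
K(l) = 32 + 2*l (K(l) = (32 + l) + l = 32 + 2*l)
K(U) - 1*29260 = (32 + 2*28) - 1*29260 = (32 + 56) - 29260 = 88 - 29260 = -29172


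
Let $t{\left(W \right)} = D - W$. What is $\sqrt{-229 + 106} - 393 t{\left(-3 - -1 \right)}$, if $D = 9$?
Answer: $-4323 + i \sqrt{123} \approx -4323.0 + 11.091 i$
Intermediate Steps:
$t{\left(W \right)} = 9 - W$
$\sqrt{-229 + 106} - 393 t{\left(-3 - -1 \right)} = \sqrt{-229 + 106} - 393 \left(9 - \left(-3 - -1\right)\right) = \sqrt{-123} - 393 \left(9 - \left(-3 + 1\right)\right) = i \sqrt{123} - 393 \left(9 - -2\right) = i \sqrt{123} - 393 \left(9 + 2\right) = i \sqrt{123} - 4323 = -4323 + i \sqrt{123}$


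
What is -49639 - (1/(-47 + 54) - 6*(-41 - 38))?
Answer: -350792/7 ≈ -50113.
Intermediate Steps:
-49639 - (1/(-47 + 54) - 6*(-41 - 38)) = -49639 - (1/7 - 6*(-79)) = -49639 - (1/7 + 474) = -49639 - 1*3319/7 = -49639 - 3319/7 = -350792/7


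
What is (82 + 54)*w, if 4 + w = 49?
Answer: 6120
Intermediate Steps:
w = 45 (w = -4 + 49 = 45)
(82 + 54)*w = (82 + 54)*45 = 136*45 = 6120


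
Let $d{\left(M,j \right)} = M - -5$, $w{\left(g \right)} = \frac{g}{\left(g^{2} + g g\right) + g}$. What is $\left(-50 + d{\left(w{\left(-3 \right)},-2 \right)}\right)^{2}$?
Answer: $\frac{51076}{25} \approx 2043.0$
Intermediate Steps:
$w{\left(g \right)} = \frac{g}{g + 2 g^{2}}$ ($w{\left(g \right)} = \frac{g}{\left(g^{2} + g^{2}\right) + g} = \frac{g}{2 g^{2} + g} = \frac{g}{g + 2 g^{2}}$)
$d{\left(M,j \right)} = 5 + M$ ($d{\left(M,j \right)} = M + 5 = 5 + M$)
$\left(-50 + d{\left(w{\left(-3 \right)},-2 \right)}\right)^{2} = \left(-50 + \left(5 + \frac{1}{1 + 2 \left(-3\right)}\right)\right)^{2} = \left(-50 + \left(5 + \frac{1}{1 - 6}\right)\right)^{2} = \left(-50 + \left(5 + \frac{1}{-5}\right)\right)^{2} = \left(-50 + \left(5 - \frac{1}{5}\right)\right)^{2} = \left(-50 + \frac{24}{5}\right)^{2} = \left(- \frac{226}{5}\right)^{2} = \frac{51076}{25}$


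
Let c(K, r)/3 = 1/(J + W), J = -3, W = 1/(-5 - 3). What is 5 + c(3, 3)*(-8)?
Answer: 317/25 ≈ 12.680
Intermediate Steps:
W = -⅛ (W = 1/(-8) = -⅛ ≈ -0.12500)
c(K, r) = -24/25 (c(K, r) = 3/(-3 - ⅛) = 3/(-25/8) = 3*(-8/25) = -24/25)
5 + c(3, 3)*(-8) = 5 - 24/25*(-8) = 5 + 192/25 = 317/25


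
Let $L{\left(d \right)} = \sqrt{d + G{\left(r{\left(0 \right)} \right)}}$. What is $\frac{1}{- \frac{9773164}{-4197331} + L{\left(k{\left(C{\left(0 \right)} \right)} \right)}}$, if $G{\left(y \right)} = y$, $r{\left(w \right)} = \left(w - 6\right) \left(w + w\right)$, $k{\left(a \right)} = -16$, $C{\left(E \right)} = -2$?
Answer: $\frac{10255301056321}{94349033736968} - \frac{17617587523561 i}{94349033736968} \approx 0.1087 - 0.18673 i$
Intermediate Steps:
$r{\left(w \right)} = 2 w \left(-6 + w\right)$ ($r{\left(w \right)} = \left(-6 + w\right) 2 w = 2 w \left(-6 + w\right)$)
$L{\left(d \right)} = \sqrt{d}$ ($L{\left(d \right)} = \sqrt{d + 2 \cdot 0 \left(-6 + 0\right)} = \sqrt{d + 2 \cdot 0 \left(-6\right)} = \sqrt{d + 0} = \sqrt{d}$)
$\frac{1}{- \frac{9773164}{-4197331} + L{\left(k{\left(C{\left(0 \right)} \right)} \right)}} = \frac{1}{- \frac{9773164}{-4197331} + \sqrt{-16}} = \frac{1}{\left(-9773164\right) \left(- \frac{1}{4197331}\right) + 4 i} = \frac{1}{\frac{9773164}{4197331} + 4 i} = \frac{17617587523561 \left(\frac{9773164}{4197331} - 4 i\right)}{377396134947872}$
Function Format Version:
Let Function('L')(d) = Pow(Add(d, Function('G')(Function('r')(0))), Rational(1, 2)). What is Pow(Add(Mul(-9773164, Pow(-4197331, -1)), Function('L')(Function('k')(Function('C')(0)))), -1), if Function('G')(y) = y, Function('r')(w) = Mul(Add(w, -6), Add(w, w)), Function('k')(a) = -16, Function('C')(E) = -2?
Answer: Add(Rational(10255301056321, 94349033736968), Mul(Rational(-17617587523561, 94349033736968), I)) ≈ Add(0.10870, Mul(-0.18673, I))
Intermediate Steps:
Function('r')(w) = Mul(2, w, Add(-6, w)) (Function('r')(w) = Mul(Add(-6, w), Mul(2, w)) = Mul(2, w, Add(-6, w)))
Function('L')(d) = Pow(d, Rational(1, 2)) (Function('L')(d) = Pow(Add(d, Mul(2, 0, Add(-6, 0))), Rational(1, 2)) = Pow(Add(d, Mul(2, 0, -6)), Rational(1, 2)) = Pow(Add(d, 0), Rational(1, 2)) = Pow(d, Rational(1, 2)))
Pow(Add(Mul(-9773164, Pow(-4197331, -1)), Function('L')(Function('k')(Function('C')(0)))), -1) = Pow(Add(Mul(-9773164, Pow(-4197331, -1)), Pow(-16, Rational(1, 2))), -1) = Pow(Add(Mul(-9773164, Rational(-1, 4197331)), Mul(4, I)), -1) = Pow(Add(Rational(9773164, 4197331), Mul(4, I)), -1) = Mul(Rational(17617587523561, 377396134947872), Add(Rational(9773164, 4197331), Mul(-4, I)))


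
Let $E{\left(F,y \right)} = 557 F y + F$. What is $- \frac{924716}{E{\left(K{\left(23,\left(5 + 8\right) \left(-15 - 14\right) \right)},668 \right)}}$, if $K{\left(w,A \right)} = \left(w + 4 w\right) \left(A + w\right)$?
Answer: $\frac{462358}{7573627335} \approx 6.1048 \cdot 10^{-5}$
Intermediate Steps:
$K{\left(w,A \right)} = 5 w \left(A + w\right)$
$E{\left(F,y \right)} = F + 557 F y$ ($E{\left(F,y \right)} = 557 F y + F = F + 557 F y$)
$- \frac{924716}{E{\left(K{\left(23,\left(5 + 8\right) \left(-15 - 14\right) \right)},668 \right)}} = - \frac{924716}{5 \cdot 23 \left(\left(5 + 8\right) \left(-15 - 14\right) + 23\right) \left(1 + 557 \cdot 668\right)} = - \frac{924716}{5 \cdot 23 \left(13 \left(-29\right) + 23\right) \left(1 + 372076\right)} = - \frac{924716}{5 \cdot 23 \left(-377 + 23\right) 372077} = - \frac{924716}{5 \cdot 23 \left(-354\right) 372077} = - \frac{924716}{\left(-40710\right) 372077} = - \frac{924716}{-15147254670} = \left(-924716\right) \left(- \frac{1}{15147254670}\right) = \frac{462358}{7573627335}$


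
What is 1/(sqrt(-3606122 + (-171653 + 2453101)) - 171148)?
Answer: -85574/14646481289 - 9*I*sqrt(16354)/29292962578 ≈ -5.8426e-6 - 3.9291e-8*I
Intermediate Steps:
1/(sqrt(-3606122 + (-171653 + 2453101)) - 171148) = 1/(sqrt(-3606122 + 2281448) - 171148) = 1/(sqrt(-1324674) - 171148) = 1/(9*I*sqrt(16354) - 171148) = 1/(-171148 + 9*I*sqrt(16354))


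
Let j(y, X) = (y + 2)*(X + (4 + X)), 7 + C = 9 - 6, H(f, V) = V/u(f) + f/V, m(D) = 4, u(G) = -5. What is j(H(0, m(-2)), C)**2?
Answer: 576/25 ≈ 23.040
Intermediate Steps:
H(f, V) = -V/5 + f/V (H(f, V) = V/(-5) + f/V = V*(-1/5) + f/V = -V/5 + f/V)
C = -4 (C = -7 + (9 - 6) = -7 + 3 = -4)
j(y, X) = (2 + y)*(4 + 2*X)
j(H(0, m(-2)), C)**2 = (8 + 4*(-4) + 4*(-1/5*4 + 0/4) + 2*(-4)*(-1/5*4 + 0/4))**2 = (8 - 16 + 4*(-4/5 + 0*(1/4)) + 2*(-4)*(-4/5 + 0*(1/4)))**2 = (8 - 16 + 4*(-4/5 + 0) + 2*(-4)*(-4/5 + 0))**2 = (8 - 16 + 4*(-4/5) + 2*(-4)*(-4/5))**2 = (8 - 16 - 16/5 + 32/5)**2 = (-24/5)**2 = 576/25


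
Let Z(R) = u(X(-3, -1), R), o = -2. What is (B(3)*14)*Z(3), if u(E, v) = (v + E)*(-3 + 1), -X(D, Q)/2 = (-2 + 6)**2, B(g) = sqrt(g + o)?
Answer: 812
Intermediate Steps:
B(g) = sqrt(-2 + g) (B(g) = sqrt(g - 2) = sqrt(-2 + g))
X(D, Q) = -32 (X(D, Q) = -2*(-2 + 6)**2 = -2*4**2 = -2*16 = -32)
u(E, v) = -2*E - 2*v (u(E, v) = (E + v)*(-2) = -2*E - 2*v)
Z(R) = 64 - 2*R (Z(R) = -2*(-32) - 2*R = 64 - 2*R)
(B(3)*14)*Z(3) = (sqrt(-2 + 3)*14)*(64 - 2*3) = (sqrt(1)*14)*(64 - 6) = (1*14)*58 = 14*58 = 812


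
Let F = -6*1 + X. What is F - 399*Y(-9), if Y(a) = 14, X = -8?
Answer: -5600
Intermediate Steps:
F = -14 (F = -6*1 - 8 = -6 - 8 = -14)
F - 399*Y(-9) = -14 - 399*14 = -14 - 5586 = -5600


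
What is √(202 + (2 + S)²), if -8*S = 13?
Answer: √12937/8 ≈ 14.218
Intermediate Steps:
S = -13/8 (S = -⅛*13 = -13/8 ≈ -1.6250)
√(202 + (2 + S)²) = √(202 + (2 - 13/8)²) = √(202 + (3/8)²) = √(202 + 9/64) = √(12937/64) = √12937/8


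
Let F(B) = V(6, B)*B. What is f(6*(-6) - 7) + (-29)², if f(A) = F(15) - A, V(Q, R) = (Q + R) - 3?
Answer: 1154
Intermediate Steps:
V(Q, R) = -3 + Q + R
F(B) = B*(3 + B) (F(B) = (-3 + 6 + B)*B = (3 + B)*B = B*(3 + B))
f(A) = 270 - A (f(A) = 15*(3 + 15) - A = 15*18 - A = 270 - A)
f(6*(-6) - 7) + (-29)² = (270 - (6*(-6) - 7)) + (-29)² = (270 - (-36 - 7)) + 841 = (270 - 1*(-43)) + 841 = (270 + 43) + 841 = 313 + 841 = 1154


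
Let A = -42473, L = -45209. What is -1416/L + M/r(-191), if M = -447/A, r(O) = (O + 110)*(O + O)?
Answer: 620308931293/19804549393098 ≈ 0.031322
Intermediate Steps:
r(O) = 2*O*(110 + O) (r(O) = (110 + O)*(2*O) = 2*O*(110 + O))
M = 447/42473 (M = -447/(-42473) = -447*(-1/42473) = 447/42473 ≈ 0.010524)
-1416/L + M/r(-191) = -1416/(-45209) + 447/(42473*((2*(-191)*(110 - 191)))) = -1416*(-1/45209) + 447/(42473*((2*(-191)*(-81)))) = 1416/45209 + (447/42473)/30942 = 1416/45209 + (447/42473)*(1/30942) = 1416/45209 + 149/438066522 = 620308931293/19804549393098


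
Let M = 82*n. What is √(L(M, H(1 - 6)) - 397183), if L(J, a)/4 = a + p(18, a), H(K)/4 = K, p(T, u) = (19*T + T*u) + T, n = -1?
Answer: I*√397263 ≈ 630.29*I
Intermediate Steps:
p(T, u) = 20*T + T*u
H(K) = 4*K
M = -82 (M = 82*(-1) = -82)
L(J, a) = 1440 + 76*a (L(J, a) = 4*(a + 18*(20 + a)) = 4*(a + (360 + 18*a)) = 4*(360 + 19*a) = 1440 + 76*a)
√(L(M, H(1 - 6)) - 397183) = √((1440 + 76*(4*(1 - 6))) - 397183) = √((1440 + 76*(4*(-5))) - 397183) = √((1440 + 76*(-20)) - 397183) = √((1440 - 1520) - 397183) = √(-80 - 397183) = √(-397263) = I*√397263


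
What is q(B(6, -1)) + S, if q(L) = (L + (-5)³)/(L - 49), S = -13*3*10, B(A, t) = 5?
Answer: -4260/11 ≈ -387.27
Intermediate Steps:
S = -390 (S = -39*10 = -390)
q(L) = (-125 + L)/(-49 + L) (q(L) = (L - 125)/(-49 + L) = (-125 + L)/(-49 + L))
q(B(6, -1)) + S = (-125 + 5)/(-49 + 5) - 390 = -120/(-44) - 390 = -1/44*(-120) - 390 = 30/11 - 390 = -4260/11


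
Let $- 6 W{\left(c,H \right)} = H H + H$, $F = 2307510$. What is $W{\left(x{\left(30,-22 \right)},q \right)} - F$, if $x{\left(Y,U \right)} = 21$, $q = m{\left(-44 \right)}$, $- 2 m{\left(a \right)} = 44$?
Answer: $-2307587$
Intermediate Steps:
$m{\left(a \right)} = -22$ ($m{\left(a \right)} = \left(- \frac{1}{2}\right) 44 = -22$)
$q = -22$
$W{\left(c,H \right)} = - \frac{H}{6} - \frac{H^{2}}{6}$ ($W{\left(c,H \right)} = - \frac{H H + H}{6} = - \frac{H^{2} + H}{6} = - \frac{H + H^{2}}{6} = - \frac{H}{6} - \frac{H^{2}}{6}$)
$W{\left(x{\left(30,-22 \right)},q \right)} - F = \left(- \frac{1}{6}\right) \left(-22\right) \left(1 - 22\right) - 2307510 = \left(- \frac{1}{6}\right) \left(-22\right) \left(-21\right) - 2307510 = -77 - 2307510 = -2307587$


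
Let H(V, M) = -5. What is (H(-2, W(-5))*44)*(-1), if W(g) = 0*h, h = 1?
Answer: 220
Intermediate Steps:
W(g) = 0 (W(g) = 0*1 = 0)
(H(-2, W(-5))*44)*(-1) = -5*44*(-1) = -220*(-1) = 220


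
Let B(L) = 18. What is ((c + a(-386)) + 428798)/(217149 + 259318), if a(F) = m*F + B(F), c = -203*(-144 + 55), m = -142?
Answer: 501695/476467 ≈ 1.0529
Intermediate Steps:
c = 18067 (c = -203*(-89) = 18067)
a(F) = 18 - 142*F (a(F) = -142*F + 18 = 18 - 142*F)
((c + a(-386)) + 428798)/(217149 + 259318) = ((18067 + (18 - 142*(-386))) + 428798)/(217149 + 259318) = ((18067 + (18 + 54812)) + 428798)/476467 = ((18067 + 54830) + 428798)*(1/476467) = (72897 + 428798)*(1/476467) = 501695*(1/476467) = 501695/476467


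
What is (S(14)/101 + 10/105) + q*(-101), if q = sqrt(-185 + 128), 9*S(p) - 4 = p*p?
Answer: 2006/6363 - 101*I*sqrt(57) ≈ 0.31526 - 762.53*I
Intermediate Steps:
S(p) = 4/9 + p**2/9 (S(p) = 4/9 + (p*p)/9 = 4/9 + p**2/9)
q = I*sqrt(57) (q = sqrt(-57) = I*sqrt(57) ≈ 7.5498*I)
(S(14)/101 + 10/105) + q*(-101) = ((4/9 + (1/9)*14**2)/101 + 10/105) + (I*sqrt(57))*(-101) = ((4/9 + (1/9)*196)*(1/101) + 10*(1/105)) - 101*I*sqrt(57) = ((4/9 + 196/9)*(1/101) + 2/21) - 101*I*sqrt(57) = ((200/9)*(1/101) + 2/21) - 101*I*sqrt(57) = (200/909 + 2/21) - 101*I*sqrt(57) = 2006/6363 - 101*I*sqrt(57)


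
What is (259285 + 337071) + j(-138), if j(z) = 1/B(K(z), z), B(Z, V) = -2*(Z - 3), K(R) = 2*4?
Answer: 5963559/10 ≈ 5.9636e+5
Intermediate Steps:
K(R) = 8
B(Z, V) = 6 - 2*Z (B(Z, V) = -2*(-3 + Z) = 6 - 2*Z)
j(z) = -1/10 (j(z) = 1/(6 - 2*8) = 1/(6 - 16) = 1/(-10) = -1/10)
(259285 + 337071) + j(-138) = (259285 + 337071) - 1/10 = 596356 - 1/10 = 5963559/10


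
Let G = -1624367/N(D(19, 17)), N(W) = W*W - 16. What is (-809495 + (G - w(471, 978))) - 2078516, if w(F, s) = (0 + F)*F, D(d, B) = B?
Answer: -850613963/273 ≈ -3.1158e+6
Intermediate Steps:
N(W) = -16 + W² (N(W) = W² - 16 = -16 + W²)
G = -1624367/273 (G = -1624367/(-16 + 17²) = -1624367/(-16 + 289) = -1624367/273 ≈ -5950.1)
w(F, s) = F² (w(F, s) = F*F = F²)
(-809495 + (G - w(471, 978))) - 2078516 = (-809495 + (-1624367/273 - 1*471²)) - 2078516 = (-809495 + (-1624367/273 - 1*221841)) - 2078516 = (-809495 + (-1624367/273 - 221841)) - 2078516 = (-809495 - 62186960/273) - 2078516 = -283179095/273 - 2078516 = -850613963/273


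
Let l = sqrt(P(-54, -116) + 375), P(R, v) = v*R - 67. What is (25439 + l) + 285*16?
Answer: 29999 + 2*sqrt(1643) ≈ 30080.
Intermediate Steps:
P(R, v) = -67 + R*v (P(R, v) = R*v - 67 = -67 + R*v)
l = 2*sqrt(1643) (l = sqrt((-67 - 54*(-116)) + 375) = sqrt((-67 + 6264) + 375) = sqrt(6197 + 375) = sqrt(6572) = 2*sqrt(1643) ≈ 81.068)
(25439 + l) + 285*16 = (25439 + 2*sqrt(1643)) + 285*16 = (25439 + 2*sqrt(1643)) + 4560 = 29999 + 2*sqrt(1643)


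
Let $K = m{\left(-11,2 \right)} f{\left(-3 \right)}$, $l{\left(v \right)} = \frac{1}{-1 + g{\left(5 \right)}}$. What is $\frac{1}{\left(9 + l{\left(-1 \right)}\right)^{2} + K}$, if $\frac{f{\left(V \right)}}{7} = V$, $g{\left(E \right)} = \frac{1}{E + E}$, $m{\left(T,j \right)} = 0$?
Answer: $\frac{81}{5041} \approx 0.016068$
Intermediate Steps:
$g{\left(E \right)} = \frac{1}{2 E}$
$f{\left(V \right)} = 7 V$
$l{\left(v \right)} = - \frac{10}{9}$ ($l{\left(v \right)} = \frac{1}{-1 + \frac{1}{2 \cdot 5}} = \frac{1}{-1 + \frac{1}{2} \cdot \frac{1}{5}} = \frac{1}{-1 + \frac{1}{10}} = \frac{1}{- \frac{9}{10}} = - \frac{10}{9}$)
$K = 0$ ($K = 0 \cdot 7 \left(-3\right) = 0 \left(-21\right) = 0$)
$\frac{1}{\left(9 + l{\left(-1 \right)}\right)^{2} + K} = \frac{1}{\left(9 - \frac{10}{9}\right)^{2} + 0} = \frac{1}{\left(\frac{71}{9}\right)^{2} + 0} = \frac{1}{\frac{5041}{81} + 0} = \frac{1}{\frac{5041}{81}} = \frac{81}{5041}$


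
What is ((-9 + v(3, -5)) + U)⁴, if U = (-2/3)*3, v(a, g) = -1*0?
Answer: 14641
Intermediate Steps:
v(a, g) = 0
U = -2 (U = ((⅓)*(-2))*3 = -⅔*3 = -2)
((-9 + v(3, -5)) + U)⁴ = ((-9 + 0) - 2)⁴ = (-9 - 2)⁴ = (-11)⁴ = 14641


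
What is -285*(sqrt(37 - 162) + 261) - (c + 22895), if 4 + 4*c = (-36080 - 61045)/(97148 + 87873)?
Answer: -71994534311/740084 - 1425*I*sqrt(5) ≈ -97279.0 - 3186.4*I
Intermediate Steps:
c = -837209/740084 (c = -1 + ((-36080 - 61045)/(97148 + 87873))/4 = -1 + (-97125/185021)/4 = -1 + (-97125*1/185021)/4 = -1 + (1/4)*(-97125/185021) = -1 - 97125/740084 = -837209/740084 ≈ -1.1312)
-285*(sqrt(37 - 162) + 261) - (c + 22895) = -285*(sqrt(37 - 162) + 261) - (-837209/740084 + 22895) = -285*(sqrt(-125) + 261) - 1*16943385971/740084 = -285*(5*I*sqrt(5) + 261) - 16943385971/740084 = -285*(261 + 5*I*sqrt(5)) - 16943385971/740084 = (-74385 - 1425*I*sqrt(5)) - 16943385971/740084 = -71994534311/740084 - 1425*I*sqrt(5)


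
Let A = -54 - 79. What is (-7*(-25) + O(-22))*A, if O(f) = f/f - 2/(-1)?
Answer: -23674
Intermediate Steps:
O(f) = 3 (O(f) = 1 - 2*(-1) = 1 + 2 = 3)
A = -133
(-7*(-25) + O(-22))*A = (-7*(-25) + 3)*(-133) = (175 + 3)*(-133) = 178*(-133) = -23674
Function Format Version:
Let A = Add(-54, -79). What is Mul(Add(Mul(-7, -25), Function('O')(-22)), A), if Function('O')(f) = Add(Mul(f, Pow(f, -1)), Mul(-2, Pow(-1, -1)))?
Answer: -23674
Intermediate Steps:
Function('O')(f) = 3 (Function('O')(f) = Add(1, Mul(-2, -1)) = Add(1, 2) = 3)
A = -133
Mul(Add(Mul(-7, -25), Function('O')(-22)), A) = Mul(Add(Mul(-7, -25), 3), -133) = Mul(Add(175, 3), -133) = Mul(178, -133) = -23674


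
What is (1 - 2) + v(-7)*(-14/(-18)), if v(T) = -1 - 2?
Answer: -10/3 ≈ -3.3333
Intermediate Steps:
v(T) = -3
(1 - 2) + v(-7)*(-14/(-18)) = (1 - 2) - (-42)/(-18) = -1 - (-42)*(-1)/18 = -1 - 3*7/9 = -1 - 7/3 = -10/3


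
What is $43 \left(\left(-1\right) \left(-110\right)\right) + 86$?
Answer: $4816$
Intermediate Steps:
$43 \left(\left(-1\right) \left(-110\right)\right) + 86 = 43 \cdot 110 + 86 = 4730 + 86 = 4816$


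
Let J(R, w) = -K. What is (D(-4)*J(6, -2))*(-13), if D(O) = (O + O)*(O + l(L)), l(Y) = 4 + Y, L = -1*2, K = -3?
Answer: -624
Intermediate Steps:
L = -2
J(R, w) = 3 (J(R, w) = -1*(-3) = 3)
D(O) = 2*O*(2 + O) (D(O) = (O + O)*(O + (4 - 2)) = (2*O)*(O + 2) = (2*O)*(2 + O) = 2*O*(2 + O))
(D(-4)*J(6, -2))*(-13) = ((2*(-4)*(2 - 4))*3)*(-13) = ((2*(-4)*(-2))*3)*(-13) = (16*3)*(-13) = 48*(-13) = -624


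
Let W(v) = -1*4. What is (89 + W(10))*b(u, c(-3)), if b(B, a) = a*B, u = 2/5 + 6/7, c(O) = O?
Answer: -2244/7 ≈ -320.57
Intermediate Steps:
W(v) = -4
u = 44/35 (u = 2*(⅕) + 6*(⅐) = ⅖ + 6/7 = 44/35 ≈ 1.2571)
b(B, a) = B*a
(89 + W(10))*b(u, c(-3)) = (89 - 4)*((44/35)*(-3)) = 85*(-132/35) = -2244/7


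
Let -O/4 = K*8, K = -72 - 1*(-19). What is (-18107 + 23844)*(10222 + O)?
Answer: 68373566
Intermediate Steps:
K = -53 (K = -72 + 19 = -53)
O = 1696 (O = -(-212)*8 = -4*(-424) = 1696)
(-18107 + 23844)*(10222 + O) = (-18107 + 23844)*(10222 + 1696) = 5737*11918 = 68373566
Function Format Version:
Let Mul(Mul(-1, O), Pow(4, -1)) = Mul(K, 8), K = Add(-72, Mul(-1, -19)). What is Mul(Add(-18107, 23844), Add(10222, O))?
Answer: 68373566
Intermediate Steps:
K = -53 (K = Add(-72, 19) = -53)
O = 1696 (O = Mul(-4, Mul(-53, 8)) = Mul(-4, -424) = 1696)
Mul(Add(-18107, 23844), Add(10222, O)) = Mul(Add(-18107, 23844), Add(10222, 1696)) = Mul(5737, 11918) = 68373566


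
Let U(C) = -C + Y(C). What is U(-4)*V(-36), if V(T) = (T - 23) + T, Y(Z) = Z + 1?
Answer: -95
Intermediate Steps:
Y(Z) = 1 + Z
V(T) = -23 + 2*T (V(T) = (-23 + T) + T = -23 + 2*T)
U(C) = 1 (U(C) = -C + (1 + C) = 1)
U(-4)*V(-36) = 1*(-23 + 2*(-36)) = 1*(-23 - 72) = 1*(-95) = -95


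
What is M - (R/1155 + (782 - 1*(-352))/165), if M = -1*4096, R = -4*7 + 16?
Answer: -1579602/385 ≈ -4102.9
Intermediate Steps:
R = -12 (R = -28 + 16 = -12)
M = -4096
M - (R/1155 + (782 - 1*(-352))/165) = -4096 - (-12/1155 + (782 - 1*(-352))/165) = -4096 - (-12*1/1155 + (782 + 352)*(1/165)) = -4096 - (-4/385 + 1134*(1/165)) = -4096 - (-4/385 + 378/55) = -4096 - 1*2642/385 = -4096 - 2642/385 = -1579602/385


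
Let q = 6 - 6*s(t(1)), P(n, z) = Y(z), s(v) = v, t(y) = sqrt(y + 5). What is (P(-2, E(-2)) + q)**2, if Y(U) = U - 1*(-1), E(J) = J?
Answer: 241 - 60*sqrt(6) ≈ 94.031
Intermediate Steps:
t(y) = sqrt(5 + y)
Y(U) = 1 + U (Y(U) = U + 1 = 1 + U)
P(n, z) = 1 + z
q = 6 - 6*sqrt(6) (q = 6 - 6*sqrt(5 + 1) = 6 - 6*sqrt(6) ≈ -8.6969)
(P(-2, E(-2)) + q)**2 = ((1 - 2) + (6 - 6*sqrt(6)))**2 = (-1 + (6 - 6*sqrt(6)))**2 = (5 - 6*sqrt(6))**2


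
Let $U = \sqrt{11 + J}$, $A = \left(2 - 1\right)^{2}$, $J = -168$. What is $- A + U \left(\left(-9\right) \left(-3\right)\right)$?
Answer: $-1 + 27 i \sqrt{157} \approx -1.0 + 338.31 i$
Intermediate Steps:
$A = 1$ ($A = 1^{2} = 1$)
$U = i \sqrt{157}$ ($U = \sqrt{11 - 168} = \sqrt{-157} = i \sqrt{157} \approx 12.53 i$)
$- A + U \left(\left(-9\right) \left(-3\right)\right) = \left(-1\right) 1 + i \sqrt{157} \left(\left(-9\right) \left(-3\right)\right) = -1 + i \sqrt{157} \cdot 27 = -1 + 27 i \sqrt{157}$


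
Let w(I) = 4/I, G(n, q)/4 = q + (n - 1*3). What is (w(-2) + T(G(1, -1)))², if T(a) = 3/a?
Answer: 81/16 ≈ 5.0625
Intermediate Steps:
G(n, q) = -12 + 4*n + 4*q (G(n, q) = 4*(q + (n - 1*3)) = 4*(q + (n - 3)) = 4*(q + (-3 + n)) = 4*(-3 + n + q) = -12 + 4*n + 4*q)
(w(-2) + T(G(1, -1)))² = (4/(-2) + 3/(-12 + 4*1 + 4*(-1)))² = (4*(-½) + 3/(-12 + 4 - 4))² = (-2 + 3/(-12))² = (-2 + 3*(-1/12))² = (-2 - ¼)² = (-9/4)² = 81/16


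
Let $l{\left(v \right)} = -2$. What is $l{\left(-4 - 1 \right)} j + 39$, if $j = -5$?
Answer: $49$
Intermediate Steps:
$l{\left(-4 - 1 \right)} j + 39 = \left(-2\right) \left(-5\right) + 39 = 10 + 39 = 49$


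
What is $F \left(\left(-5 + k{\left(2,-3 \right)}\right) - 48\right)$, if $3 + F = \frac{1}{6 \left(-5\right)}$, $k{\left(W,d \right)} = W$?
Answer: $\frac{1547}{10} \approx 154.7$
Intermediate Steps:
$F = - \frac{91}{30}$ ($F = -3 + \frac{1}{6 \left(-5\right)} = -3 + \frac{1}{-30} = -3 - \frac{1}{30} = - \frac{91}{30} \approx -3.0333$)
$F \left(\left(-5 + k{\left(2,-3 \right)}\right) - 48\right) = - \frac{91 \left(\left(-5 + 2\right) - 48\right)}{30} = - \frac{91 \left(-3 - 48\right)}{30} = \left(- \frac{91}{30}\right) \left(-51\right) = \frac{1547}{10}$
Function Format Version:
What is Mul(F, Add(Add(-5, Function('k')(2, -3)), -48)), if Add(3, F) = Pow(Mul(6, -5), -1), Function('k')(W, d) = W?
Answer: Rational(1547, 10) ≈ 154.70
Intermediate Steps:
F = Rational(-91, 30) (F = Add(-3, Pow(Mul(6, -5), -1)) = Add(-3, Pow(-30, -1)) = Add(-3, Rational(-1, 30)) = Rational(-91, 30) ≈ -3.0333)
Mul(F, Add(Add(-5, Function('k')(2, -3)), -48)) = Mul(Rational(-91, 30), Add(Add(-5, 2), -48)) = Mul(Rational(-91, 30), Add(-3, -48)) = Mul(Rational(-91, 30), -51) = Rational(1547, 10)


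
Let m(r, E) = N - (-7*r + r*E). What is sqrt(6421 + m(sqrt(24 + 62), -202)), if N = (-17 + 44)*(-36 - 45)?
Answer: sqrt(4234 + 209*sqrt(86)) ≈ 78.563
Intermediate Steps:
N = -2187 (N = 27*(-81) = -2187)
m(r, E) = -2187 + 7*r - E*r (m(r, E) = -2187 - (-7*r + r*E) = -2187 - (-7*r + E*r) = -2187 + (7*r - E*r) = -2187 + 7*r - E*r)
sqrt(6421 + m(sqrt(24 + 62), -202)) = sqrt(6421 + (-2187 + 7*sqrt(24 + 62) - 1*(-202)*sqrt(24 + 62))) = sqrt(6421 + (-2187 + 7*sqrt(86) - 1*(-202)*sqrt(86))) = sqrt(6421 + (-2187 + 7*sqrt(86) + 202*sqrt(86))) = sqrt(6421 + (-2187 + 209*sqrt(86))) = sqrt(4234 + 209*sqrt(86))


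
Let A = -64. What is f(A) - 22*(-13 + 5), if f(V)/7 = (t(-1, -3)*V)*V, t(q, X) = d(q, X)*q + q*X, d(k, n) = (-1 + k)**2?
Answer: -28496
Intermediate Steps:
t(q, X) = X*q + q*(-1 + q)**2 (t(q, X) = (-1 + q)**2*q + q*X = q*(-1 + q)**2 + X*q = X*q + q*(-1 + q)**2)
f(V) = -7*V**2 (f(V) = 7*(((-(-3 + (-1 - 1)**2))*V)*V) = 7*(((-(-3 + (-2)**2))*V)*V) = 7*(((-(-3 + 4))*V)*V) = 7*(((-1*1)*V)*V) = 7*((-V)*V) = 7*(-V**2) = -7*V**2)
f(A) - 22*(-13 + 5) = -7*(-64)**2 - 22*(-13 + 5) = -7*4096 - 22*(-8) = -28672 - 1*(-176) = -28672 + 176 = -28496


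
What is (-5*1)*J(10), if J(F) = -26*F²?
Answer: 13000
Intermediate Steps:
(-5*1)*J(10) = (-5*1)*(-26*10²) = -(-130)*100 = -5*(-2600) = 13000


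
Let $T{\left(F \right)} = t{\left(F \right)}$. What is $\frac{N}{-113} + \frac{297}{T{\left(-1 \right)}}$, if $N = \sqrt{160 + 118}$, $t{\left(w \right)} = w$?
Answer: $-297 - \frac{\sqrt{278}}{113} \approx -297.15$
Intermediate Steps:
$T{\left(F \right)} = F$
$N = \sqrt{278} \approx 16.673$
$\frac{N}{-113} + \frac{297}{T{\left(-1 \right)}} = \frac{\sqrt{278}}{-113} + \frac{297}{-1} = \sqrt{278} \left(- \frac{1}{113}\right) + 297 \left(-1\right) = - \frac{\sqrt{278}}{113} - 297 = -297 - \frac{\sqrt{278}}{113}$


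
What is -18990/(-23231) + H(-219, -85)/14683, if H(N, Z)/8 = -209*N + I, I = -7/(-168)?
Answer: 26355860165/1023302319 ≈ 25.756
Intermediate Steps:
I = 1/24 (I = -7*(-1/168) = 1/24 ≈ 0.041667)
H(N, Z) = 1/3 - 1672*N (H(N, Z) = 8*(-209*N + 1/24) = 8*(1/24 - 209*N) = 1/3 - 1672*N)
-18990/(-23231) + H(-219, -85)/14683 = -18990/(-23231) + (1/3 - 1672*(-219))/14683 = -18990*(-1/23231) + (1/3 + 366168)*(1/14683) = 18990/23231 + (1098505/3)*(1/14683) = 18990/23231 + 1098505/44049 = 26355860165/1023302319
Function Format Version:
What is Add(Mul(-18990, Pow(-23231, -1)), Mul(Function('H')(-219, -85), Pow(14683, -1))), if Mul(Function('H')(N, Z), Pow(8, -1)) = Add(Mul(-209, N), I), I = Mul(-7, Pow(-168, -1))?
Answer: Rational(26355860165, 1023302319) ≈ 25.756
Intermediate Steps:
I = Rational(1, 24) (I = Mul(-7, Rational(-1, 168)) = Rational(1, 24) ≈ 0.041667)
Function('H')(N, Z) = Add(Rational(1, 3), Mul(-1672, N)) (Function('H')(N, Z) = Mul(8, Add(Mul(-209, N), Rational(1, 24))) = Mul(8, Add(Rational(1, 24), Mul(-209, N))) = Add(Rational(1, 3), Mul(-1672, N)))
Add(Mul(-18990, Pow(-23231, -1)), Mul(Function('H')(-219, -85), Pow(14683, -1))) = Add(Mul(-18990, Pow(-23231, -1)), Mul(Add(Rational(1, 3), Mul(-1672, -219)), Pow(14683, -1))) = Add(Mul(-18990, Rational(-1, 23231)), Mul(Add(Rational(1, 3), 366168), Rational(1, 14683))) = Add(Rational(18990, 23231), Mul(Rational(1098505, 3), Rational(1, 14683))) = Add(Rational(18990, 23231), Rational(1098505, 44049)) = Rational(26355860165, 1023302319)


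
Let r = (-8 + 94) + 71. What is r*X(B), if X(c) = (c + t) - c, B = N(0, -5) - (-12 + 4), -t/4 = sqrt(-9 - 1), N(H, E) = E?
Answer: -628*I*sqrt(10) ≈ -1985.9*I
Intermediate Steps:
r = 157 (r = 86 + 71 = 157)
t = -4*I*sqrt(10) (t = -4*sqrt(-9 - 1) = -4*I*sqrt(10) ≈ -12.649*I)
B = 3 (B = -5 - (-12 + 4) = -5 - 1*(-8) = -5 + 8 = 3)
X(c) = -4*I*sqrt(10) (X(c) = (c - 4*I*sqrt(10)) - c = -4*I*sqrt(10))
r*X(B) = 157*(-4*I*sqrt(10)) = -628*I*sqrt(10)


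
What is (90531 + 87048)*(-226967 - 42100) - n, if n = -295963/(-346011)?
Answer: -16532630069810686/346011 ≈ -4.7781e+10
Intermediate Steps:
n = 295963/346011 (n = -295963*(-1/346011) = 295963/346011 ≈ 0.85536)
(90531 + 87048)*(-226967 - 42100) - n = (90531 + 87048)*(-226967 - 42100) - 1*295963/346011 = 177579*(-269067) - 295963/346011 = -47780648793 - 295963/346011 = -16532630069810686/346011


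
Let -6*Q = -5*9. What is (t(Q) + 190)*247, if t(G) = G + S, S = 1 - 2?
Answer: 97071/2 ≈ 48536.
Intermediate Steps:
Q = 15/2 (Q = -(-5)*9/6 = -⅙*(-45) = 15/2 ≈ 7.5000)
S = -1
t(G) = -1 + G (t(G) = G - 1 = -1 + G)
(t(Q) + 190)*247 = ((-1 + 15/2) + 190)*247 = (13/2 + 190)*247 = (393/2)*247 = 97071/2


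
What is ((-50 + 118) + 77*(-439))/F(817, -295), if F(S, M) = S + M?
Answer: -11245/174 ≈ -64.626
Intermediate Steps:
F(S, M) = M + S
((-50 + 118) + 77*(-439))/F(817, -295) = ((-50 + 118) + 77*(-439))/(-295 + 817) = (68 - 33803)/522 = -33735*1/522 = -11245/174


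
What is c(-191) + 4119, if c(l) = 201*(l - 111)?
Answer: -56583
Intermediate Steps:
c(l) = -22311 + 201*l (c(l) = 201*(-111 + l) = -22311 + 201*l)
c(-191) + 4119 = (-22311 + 201*(-191)) + 4119 = (-22311 - 38391) + 4119 = -60702 + 4119 = -56583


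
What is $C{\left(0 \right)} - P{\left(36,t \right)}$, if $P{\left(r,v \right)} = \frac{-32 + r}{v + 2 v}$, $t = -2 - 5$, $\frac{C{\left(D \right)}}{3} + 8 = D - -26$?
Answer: $\frac{1138}{21} \approx 54.19$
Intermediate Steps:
$C{\left(D \right)} = 54 + 3 D$ ($C{\left(D \right)} = -24 + 3 \left(D - -26\right) = -24 + 3 \left(D + 26\right) = -24 + 3 \left(26 + D\right) = -24 + \left(78 + 3 D\right) = 54 + 3 D$)
$t = -7$ ($t = -2 - 5 = -7$)
$P{\left(r,v \right)} = \frac{-32 + r}{3 v}$
$C{\left(0 \right)} - P{\left(36,t \right)} = \left(54 + 3 \cdot 0\right) - \frac{-32 + 36}{3 \left(-7\right)} = \left(54 + 0\right) - \frac{1}{3} \left(- \frac{1}{7}\right) 4 = 54 - - \frac{4}{21} = 54 + \frac{4}{21} = \frac{1138}{21}$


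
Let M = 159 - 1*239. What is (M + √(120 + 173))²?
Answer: (80 - √293)² ≈ 3954.2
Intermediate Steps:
M = -80 (M = 159 - 239 = -80)
(M + √(120 + 173))² = (-80 + √(120 + 173))² = (-80 + √293)²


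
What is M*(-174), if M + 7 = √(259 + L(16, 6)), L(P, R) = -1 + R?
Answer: 1218 - 348*√66 ≈ -1609.2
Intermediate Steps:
M = -7 + 2*√66 (M = -7 + √(259 + (-1 + 6)) = -7 + √(259 + 5) = -7 + √264 = -7 + 2*√66 ≈ 9.2481)
M*(-174) = (-7 + 2*√66)*(-174) = 1218 - 348*√66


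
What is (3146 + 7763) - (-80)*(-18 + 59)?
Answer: 14189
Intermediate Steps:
(3146 + 7763) - (-80)*(-18 + 59) = 10909 - (-80)*41 = 10909 - 1*(-3280) = 10909 + 3280 = 14189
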